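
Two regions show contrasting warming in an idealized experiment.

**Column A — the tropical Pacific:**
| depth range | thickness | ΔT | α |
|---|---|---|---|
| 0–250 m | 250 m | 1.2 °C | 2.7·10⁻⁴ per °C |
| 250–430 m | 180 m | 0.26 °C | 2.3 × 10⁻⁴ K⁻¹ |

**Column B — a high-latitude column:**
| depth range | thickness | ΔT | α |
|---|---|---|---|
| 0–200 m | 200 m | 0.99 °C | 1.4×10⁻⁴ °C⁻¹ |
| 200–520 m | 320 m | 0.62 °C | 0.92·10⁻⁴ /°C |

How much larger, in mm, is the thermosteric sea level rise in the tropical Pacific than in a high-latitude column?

A 0–250 m: 250 × 2.7×10⁻⁴ × 1.2 = 0.08100 m
A 250–430 m: 2.3×10⁻⁴ × 180 × 0.26 = 0.010764 m
A total: 0.091764 m
B Layer 1: 0.99 × 200 × 1.4×10⁻⁴ = 0.02772 m
B 200–520 m: 0.92×10⁻⁴ × 320 × 0.62 = 0.0182528 m
B total: 0.0459728 m
Difference: 0.091764 − 0.0459728 = 0.0457912 m

45.8 mm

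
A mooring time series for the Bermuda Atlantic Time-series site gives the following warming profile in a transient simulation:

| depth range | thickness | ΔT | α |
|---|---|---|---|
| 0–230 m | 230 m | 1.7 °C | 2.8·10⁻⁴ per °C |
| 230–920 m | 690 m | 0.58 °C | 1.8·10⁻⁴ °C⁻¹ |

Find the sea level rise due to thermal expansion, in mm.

Δh = 182 mm

2.8×10⁻⁴ × 230 × 1.7 = 0.10948 m
Layer 2: 0.58 × 1.8×10⁻⁴ × 690 = 0.072036 m
Δh = 0.10948 + 0.072036 = 0.181516 m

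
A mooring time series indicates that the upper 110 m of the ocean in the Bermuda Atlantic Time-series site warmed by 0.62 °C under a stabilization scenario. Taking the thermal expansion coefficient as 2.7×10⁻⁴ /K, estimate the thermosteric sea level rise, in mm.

Δh = αΔT·H = 2.7×10⁻⁴ × 0.62 × 110 = 0.018414 m

18 mm of thermosteric rise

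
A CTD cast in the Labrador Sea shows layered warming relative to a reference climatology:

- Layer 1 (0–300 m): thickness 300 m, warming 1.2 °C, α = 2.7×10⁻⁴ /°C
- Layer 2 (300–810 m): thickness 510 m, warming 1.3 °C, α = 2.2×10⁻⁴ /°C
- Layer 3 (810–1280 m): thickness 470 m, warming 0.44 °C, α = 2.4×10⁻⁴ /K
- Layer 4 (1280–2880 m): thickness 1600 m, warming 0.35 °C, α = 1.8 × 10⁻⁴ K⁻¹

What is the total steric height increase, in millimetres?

Δh ≈ 393 mm

0–300 m: 1.2 × 2.7×10⁻⁴ × 300 = 0.09720 m
1.3 × 510 × 2.2×10⁻⁴ = 0.14586 m
2.4×10⁻⁴ × 0.44 × 470 = 0.049632 m
1.8×10⁻⁴ × 0.35 × 1600 = 0.10080 m
Δh = 0.09720 + 0.14586 + 0.049632 + 0.10080 = 0.393492 m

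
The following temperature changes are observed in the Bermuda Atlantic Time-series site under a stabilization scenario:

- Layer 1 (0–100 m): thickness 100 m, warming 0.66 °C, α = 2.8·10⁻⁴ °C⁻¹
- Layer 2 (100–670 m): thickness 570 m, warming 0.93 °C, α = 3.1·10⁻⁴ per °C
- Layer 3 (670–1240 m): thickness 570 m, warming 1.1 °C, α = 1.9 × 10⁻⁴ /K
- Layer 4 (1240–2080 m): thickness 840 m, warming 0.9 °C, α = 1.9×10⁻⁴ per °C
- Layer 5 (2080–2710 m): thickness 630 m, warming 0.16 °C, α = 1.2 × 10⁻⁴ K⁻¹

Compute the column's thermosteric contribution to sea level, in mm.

458 mm of thermosteric rise

0–100 m: 100 × 2.8×10⁻⁴ × 0.66 = 0.01848 m
100–670 m: 0.93 × 570 × 3.1×10⁻⁴ = 0.164331 m
570 × 1.1 × 1.9×10⁻⁴ = 0.11913 m
Layer 4: 0.9 × 1.9×10⁻⁴ × 840 = 0.14364 m
2080–2710 m: 0.16 × 630 × 1.2×10⁻⁴ = 0.012096 m
Δh = 0.01848 + 0.164331 + 0.11913 + 0.14364 + 0.012096 = 0.457677 m ≈ 458 mm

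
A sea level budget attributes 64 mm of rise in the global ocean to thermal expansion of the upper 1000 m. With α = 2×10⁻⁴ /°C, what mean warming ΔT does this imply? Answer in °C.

ΔT = Δh/(αH) = 0.064 / (2×10⁻⁴ × 1000) = 0.3200 °C

about 0.320 °C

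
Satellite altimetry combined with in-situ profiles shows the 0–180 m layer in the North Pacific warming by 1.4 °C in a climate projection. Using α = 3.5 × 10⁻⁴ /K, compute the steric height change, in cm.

Δh = αΔT·H = 3.5×10⁻⁴ × 1.4 × 180 = 0.08820 m

Δh ≈ 8.82 cm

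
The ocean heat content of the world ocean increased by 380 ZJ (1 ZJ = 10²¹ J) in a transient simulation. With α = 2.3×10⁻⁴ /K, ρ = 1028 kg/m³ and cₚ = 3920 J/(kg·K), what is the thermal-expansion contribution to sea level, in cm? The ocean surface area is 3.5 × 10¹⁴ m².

Per unit area: Q = 380×10²¹ / (3.5×10¹⁴) ≈ 1.086×10⁹ J/m²
Δh = αQ/(ρcₚ) = 2.3×10⁻⁴ × 1.086×10⁹ / (1028 × 3920) ≈ 0.061984 m

about 6.20 cm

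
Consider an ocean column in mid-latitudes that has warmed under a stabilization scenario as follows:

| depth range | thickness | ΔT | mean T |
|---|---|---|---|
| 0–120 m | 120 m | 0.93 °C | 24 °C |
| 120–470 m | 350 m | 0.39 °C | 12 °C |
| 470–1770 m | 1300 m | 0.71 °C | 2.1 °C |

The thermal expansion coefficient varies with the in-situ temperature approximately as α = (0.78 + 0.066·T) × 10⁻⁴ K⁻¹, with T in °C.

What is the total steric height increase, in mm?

Δh ≈ 130 mm

Layer 1: α = (0.78 + 0.066×24)×10⁻⁴ = 2.364×10⁻⁴ K⁻¹
Layer 2: α = (0.78 + 0.066×12)×10⁻⁴ = 1.572×10⁻⁴ K⁻¹
Layer 3: α = (0.78 + 0.066×2.1)×10⁻⁴ = 0.9186×10⁻⁴ K⁻¹
Layer 1: 120 × 2.364×10⁻⁴ × 0.93 = 0.02638224 m
120–470 m: 350 × 1.572×10⁻⁴ × 0.39 = 0.0214578 m
Layer 3: 0.71 × 0.9186×10⁻⁴ × 1300 = 0.08478678 m
Δh = 0.02638224 + 0.0214578 + 0.08478678 = 0.13262682 m ≈ 130 mm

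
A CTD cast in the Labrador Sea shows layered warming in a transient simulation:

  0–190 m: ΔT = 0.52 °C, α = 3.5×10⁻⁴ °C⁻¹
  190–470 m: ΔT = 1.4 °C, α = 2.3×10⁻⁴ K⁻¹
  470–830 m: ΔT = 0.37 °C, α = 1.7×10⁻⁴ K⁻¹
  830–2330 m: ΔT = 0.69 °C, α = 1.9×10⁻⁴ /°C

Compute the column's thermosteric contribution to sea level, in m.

Δh = 0.344 m

Layer 1: 3.5×10⁻⁴ × 190 × 0.52 = 0.03458 m
2.3×10⁻⁴ × 1.4 × 280 = 0.09016 m
470–830 m: 1.7×10⁻⁴ × 360 × 0.37 = 0.022644 m
1.9×10⁻⁴ × 0.69 × 1500 = 0.19665 m
Δh = 0.03458 + 0.09016 + 0.022644 + 0.19665 = 0.344034 m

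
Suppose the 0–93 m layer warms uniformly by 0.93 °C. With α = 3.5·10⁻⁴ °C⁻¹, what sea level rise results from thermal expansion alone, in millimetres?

30 mm of thermosteric rise

Δh = αΔT·H = 3.5×10⁻⁴ × 0.93 × 93 = 0.0302715 m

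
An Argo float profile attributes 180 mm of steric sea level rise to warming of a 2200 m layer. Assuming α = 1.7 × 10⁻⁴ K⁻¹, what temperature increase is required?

ΔT = Δh/(αH) = 0.18 / (1.7×10⁻⁴ × 2200) ≈ 0.4813 °C

0.481 °C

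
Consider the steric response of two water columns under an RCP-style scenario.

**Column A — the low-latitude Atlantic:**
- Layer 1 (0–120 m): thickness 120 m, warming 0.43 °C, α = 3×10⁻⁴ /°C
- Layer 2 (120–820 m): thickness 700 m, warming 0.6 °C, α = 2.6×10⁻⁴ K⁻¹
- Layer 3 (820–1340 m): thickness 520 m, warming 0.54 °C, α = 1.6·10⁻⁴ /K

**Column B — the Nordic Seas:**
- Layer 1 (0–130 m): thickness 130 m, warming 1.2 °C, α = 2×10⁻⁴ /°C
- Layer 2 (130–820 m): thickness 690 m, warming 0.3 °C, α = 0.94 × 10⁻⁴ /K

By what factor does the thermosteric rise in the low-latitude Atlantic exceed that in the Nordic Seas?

a factor of 3.3

A Layer 1: 0.43 × 120 × 3×10⁻⁴ = 0.01548 m
A 120–820 m: 0.6 × 700 × 2.6×10⁻⁴ = 0.10920 m
A 0.54 × 520 × 1.6×10⁻⁴ = 0.044928 m
A total: 0.169608 m
B 0–130 m: 1.2 × 2×10⁻⁴ × 130 = 0.03120 m
B 0.3 × 0.94×10⁻⁴ × 690 = 0.019458 m
B total: 0.050658 m
Ratio: 0.169608 / 0.050658 ≈ 3.348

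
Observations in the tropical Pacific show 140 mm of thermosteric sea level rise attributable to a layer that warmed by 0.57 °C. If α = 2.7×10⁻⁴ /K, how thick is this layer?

about 910 m

H = Δh/(αΔT) = 0.14 / (2.7×10⁻⁴ × 0.57) ≈ 909.7 m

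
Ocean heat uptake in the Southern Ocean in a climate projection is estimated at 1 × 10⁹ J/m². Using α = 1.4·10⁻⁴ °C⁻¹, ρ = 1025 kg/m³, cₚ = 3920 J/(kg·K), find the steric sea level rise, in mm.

Δh = αQ/(ρcₚ) = 1.4×10⁻⁴ × 1×10⁹ / (1025 × 3920) ≈ 0.034843 m

34.8 mm of thermosteric rise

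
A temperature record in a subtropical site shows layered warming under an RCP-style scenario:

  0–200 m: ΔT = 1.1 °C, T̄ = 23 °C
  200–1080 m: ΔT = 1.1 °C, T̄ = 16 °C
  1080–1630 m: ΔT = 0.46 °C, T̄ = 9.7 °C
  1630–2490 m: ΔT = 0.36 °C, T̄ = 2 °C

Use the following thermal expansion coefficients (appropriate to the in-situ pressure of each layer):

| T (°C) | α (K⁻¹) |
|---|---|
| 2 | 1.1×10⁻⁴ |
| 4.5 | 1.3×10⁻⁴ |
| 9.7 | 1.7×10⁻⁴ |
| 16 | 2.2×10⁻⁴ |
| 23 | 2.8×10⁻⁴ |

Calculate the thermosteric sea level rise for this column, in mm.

352 mm

Layer 1 at 23 °C → α = 2.8×10⁻⁴ K⁻¹
Layer 2 at 16 °C → α = 2.2×10⁻⁴ K⁻¹
Layer 3 at 9.7 °C → α = 1.7×10⁻⁴ K⁻¹
Layer 4 at 2 °C → α = 1.1×10⁻⁴ K⁻¹
0–200 m: 200 × 2.8×10⁻⁴ × 1.1 = 0.06160 m
200–1080 m: 880 × 2.2×10⁻⁴ × 1.1 = 0.21296 m
Layer 3: 1.7×10⁻⁴ × 550 × 0.46 = 0.04301 m
1630–2490 m: 1.1×10⁻⁴ × 860 × 0.36 = 0.034056 m
Δh = 0.06160 + 0.21296 + 0.04301 + 0.034056 = 0.351626 m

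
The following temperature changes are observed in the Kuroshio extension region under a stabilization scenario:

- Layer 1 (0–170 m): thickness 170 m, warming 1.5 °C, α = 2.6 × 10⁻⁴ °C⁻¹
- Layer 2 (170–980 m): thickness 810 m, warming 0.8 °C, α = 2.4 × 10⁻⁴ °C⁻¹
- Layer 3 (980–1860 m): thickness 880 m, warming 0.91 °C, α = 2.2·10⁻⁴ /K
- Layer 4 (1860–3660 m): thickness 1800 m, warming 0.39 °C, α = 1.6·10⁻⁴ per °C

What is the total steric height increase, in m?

Layer 1: 170 × 1.5 × 2.6×10⁻⁴ = 0.06630 m
Layer 2: 0.8 × 810 × 2.4×10⁻⁴ = 0.15552 m
Layer 3: 0.91 × 2.2×10⁻⁴ × 880 = 0.176176 m
Layer 4: 1.6×10⁻⁴ × 0.39 × 1800 = 0.11232 m
Δh = 0.06630 + 0.15552 + 0.176176 + 0.11232 = 0.510316 m

0.51 m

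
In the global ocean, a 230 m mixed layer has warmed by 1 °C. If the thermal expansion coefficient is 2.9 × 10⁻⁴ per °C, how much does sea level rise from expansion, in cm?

6.67 cm

Δh = αΔT·H = 2.9×10⁻⁴ × 1 × 230 = 0.06670 m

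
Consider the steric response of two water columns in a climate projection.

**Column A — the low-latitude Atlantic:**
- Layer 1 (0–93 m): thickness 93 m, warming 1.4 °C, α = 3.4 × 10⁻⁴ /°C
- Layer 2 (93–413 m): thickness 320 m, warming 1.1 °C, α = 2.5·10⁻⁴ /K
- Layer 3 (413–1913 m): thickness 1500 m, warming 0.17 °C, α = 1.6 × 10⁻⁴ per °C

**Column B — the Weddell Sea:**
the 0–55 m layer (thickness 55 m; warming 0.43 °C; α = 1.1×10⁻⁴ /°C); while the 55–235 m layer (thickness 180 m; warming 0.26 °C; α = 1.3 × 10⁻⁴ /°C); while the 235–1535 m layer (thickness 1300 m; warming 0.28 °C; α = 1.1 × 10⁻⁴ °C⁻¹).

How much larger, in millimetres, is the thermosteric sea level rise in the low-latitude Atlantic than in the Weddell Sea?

124 mm larger

A Layer 1: 93 × 1.4 × 3.4×10⁻⁴ = 0.044268 m
A Layer 2: 1.1 × 2.5×10⁻⁴ × 320 = 0.08800 m
A 413–1913 m: 1.6×10⁻⁴ × 1500 × 0.17 = 0.04080 m
A total: 0.173068 m
B 0–55 m: 55 × 1.1×10⁻⁴ × 0.43 = 0.0026015 m
B Layer 2: 180 × 0.26 × 1.3×10⁻⁴ = 0.006084 m
B 235–1535 m: 0.28 × 1.1×10⁻⁴ × 1300 = 0.04004 m
B total: 0.0487255 m
Difference: 0.173068 − 0.0487255 = 0.1243425 m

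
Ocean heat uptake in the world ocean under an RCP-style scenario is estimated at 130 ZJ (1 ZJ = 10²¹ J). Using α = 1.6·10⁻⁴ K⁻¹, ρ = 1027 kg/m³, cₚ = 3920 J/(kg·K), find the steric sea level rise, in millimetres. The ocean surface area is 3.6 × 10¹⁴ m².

Per unit area: Q = 130×10²¹ / (3.6×10¹⁴) ≈ 3.611×10⁸ J/m²
Δh = αQ/(ρcₚ) = 1.6×10⁻⁴ × 3.611×10⁸ / (1027 × 3920) ≈ 0.014351 m

14.4 mm of thermosteric rise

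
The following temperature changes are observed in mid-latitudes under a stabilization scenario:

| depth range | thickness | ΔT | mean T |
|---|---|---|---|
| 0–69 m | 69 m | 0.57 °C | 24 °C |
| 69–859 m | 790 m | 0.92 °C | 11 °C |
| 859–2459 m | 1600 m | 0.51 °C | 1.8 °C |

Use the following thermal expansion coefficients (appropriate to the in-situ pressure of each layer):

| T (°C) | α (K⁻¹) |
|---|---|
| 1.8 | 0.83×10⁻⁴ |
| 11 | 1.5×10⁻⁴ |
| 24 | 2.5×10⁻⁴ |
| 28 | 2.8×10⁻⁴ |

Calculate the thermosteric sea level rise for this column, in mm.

about 187 mm

Layer 1 at 24 °C → α = 2.5×10⁻⁴ K⁻¹
Layer 2 at 11 °C → α = 1.5×10⁻⁴ K⁻¹
Layer 3 at 1.8 °C → α = 0.83×10⁻⁴ K⁻¹
0–69 m: 0.57 × 2.5×10⁻⁴ × 69 = 0.0098325 m
69–859 m: 0.92 × 1.5×10⁻⁴ × 790 = 0.10902 m
Layer 3: 0.83×10⁻⁴ × 0.51 × 1600 = 0.067728 m
Δh = 0.0098325 + 0.10902 + 0.067728 = 0.1865805 m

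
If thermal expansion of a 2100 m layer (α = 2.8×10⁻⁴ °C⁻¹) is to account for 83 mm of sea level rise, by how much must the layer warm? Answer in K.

0.141 K

ΔT = Δh/(αH) = 0.083 / (2.8×10⁻⁴ × 2100) ≈ 0.1412 K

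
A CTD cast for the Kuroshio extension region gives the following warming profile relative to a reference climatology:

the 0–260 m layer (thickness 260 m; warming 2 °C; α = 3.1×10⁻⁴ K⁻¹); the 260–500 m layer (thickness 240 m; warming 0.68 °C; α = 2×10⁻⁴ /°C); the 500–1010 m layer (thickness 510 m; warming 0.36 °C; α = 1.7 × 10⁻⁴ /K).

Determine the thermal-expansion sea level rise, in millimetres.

225 mm

Layer 1: 260 × 3.1×10⁻⁴ × 2 = 0.16120 m
Layer 2: 0.68 × 2×10⁻⁴ × 240 = 0.03264 m
500–1010 m: 0.36 × 1.7×10⁻⁴ × 510 = 0.031212 m
Δh = 0.16120 + 0.03264 + 0.031212 = 0.225052 m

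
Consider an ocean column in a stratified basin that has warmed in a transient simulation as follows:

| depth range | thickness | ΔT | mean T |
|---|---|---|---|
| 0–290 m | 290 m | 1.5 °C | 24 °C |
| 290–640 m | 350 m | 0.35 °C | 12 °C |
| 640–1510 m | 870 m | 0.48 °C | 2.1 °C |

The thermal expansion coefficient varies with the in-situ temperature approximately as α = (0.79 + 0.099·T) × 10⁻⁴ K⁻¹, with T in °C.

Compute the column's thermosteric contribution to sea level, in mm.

Layer 1: α = (0.79 + 0.099×24)×10⁻⁴ = 3.166×10⁻⁴ K⁻¹
Layer 2: α = (0.79 + 0.099×12)×10⁻⁴ = 1.978×10⁻⁴ K⁻¹
Layer 3: α = (0.79 + 0.099×2.1)×10⁻⁴ = 0.9979×10⁻⁴ K⁻¹
0–290 m: 3.166×10⁻⁴ × 290 × 1.5 = 0.137721 m
290–640 m: 350 × 0.35 × 1.978×10⁻⁴ = 0.0242305 m
Layer 3: 0.9979×10⁻⁴ × 870 × 0.48 = 0.041672304 m
Δh = 0.137721 + 0.0242305 + 0.041672304 = 0.203623804 m

Δh = 204 mm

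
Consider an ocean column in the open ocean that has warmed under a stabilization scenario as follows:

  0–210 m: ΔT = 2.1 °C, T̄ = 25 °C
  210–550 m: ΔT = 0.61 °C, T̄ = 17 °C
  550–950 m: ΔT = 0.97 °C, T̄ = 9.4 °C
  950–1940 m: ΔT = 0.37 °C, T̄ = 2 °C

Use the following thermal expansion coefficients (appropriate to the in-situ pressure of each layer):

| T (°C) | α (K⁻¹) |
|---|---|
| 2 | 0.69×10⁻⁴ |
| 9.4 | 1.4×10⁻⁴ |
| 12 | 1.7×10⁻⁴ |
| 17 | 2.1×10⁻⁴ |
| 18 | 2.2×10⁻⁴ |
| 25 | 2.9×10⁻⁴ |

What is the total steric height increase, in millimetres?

251 mm

Layer 1 at 25 °C → α = 2.9×10⁻⁴ K⁻¹
Layer 2 at 17 °C → α = 2.1×10⁻⁴ K⁻¹
Layer 3 at 9.4 °C → α = 1.4×10⁻⁴ K⁻¹
Layer 4 at 2 °C → α = 0.69×10⁻⁴ K⁻¹
2.1 × 2.9×10⁻⁴ × 210 = 0.12789 m
0.61 × 340 × 2.1×10⁻⁴ = 0.043554 m
550–950 m: 400 × 1.4×10⁻⁴ × 0.97 = 0.05432 m
950–1940 m: 0.37 × 0.69×10⁻⁴ × 990 = 0.0252747 m
Δh = 0.12789 + 0.043554 + 0.05432 + 0.0252747 = 0.2510387 m ≈ 251 mm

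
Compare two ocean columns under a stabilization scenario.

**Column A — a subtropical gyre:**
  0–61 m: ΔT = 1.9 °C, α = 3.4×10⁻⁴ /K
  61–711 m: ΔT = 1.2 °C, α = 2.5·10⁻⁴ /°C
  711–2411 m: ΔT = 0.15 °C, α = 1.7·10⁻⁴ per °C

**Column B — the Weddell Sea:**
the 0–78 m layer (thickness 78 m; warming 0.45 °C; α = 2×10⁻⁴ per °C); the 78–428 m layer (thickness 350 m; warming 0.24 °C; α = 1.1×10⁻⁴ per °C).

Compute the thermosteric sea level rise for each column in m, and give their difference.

A: 0.28 m; B: 0.016 m; difference 0.26 m

A 0–61 m: 61 × 1.9 × 3.4×10⁻⁴ = 0.039406 m
A 650 × 1.2 × 2.5×10⁻⁴ = 0.19500 m
A 0.15 × 1.7×10⁻⁴ × 1700 = 0.04335 m
A total: 0.277756 m
B 0–78 m: 0.45 × 78 × 2×10⁻⁴ = 0.00702 m
B Layer 2: 0.24 × 350 × 1.1×10⁻⁴ = 0.00924 m
B total: 0.01626 m
Difference: 0.277756 − 0.01626 = 0.261496 m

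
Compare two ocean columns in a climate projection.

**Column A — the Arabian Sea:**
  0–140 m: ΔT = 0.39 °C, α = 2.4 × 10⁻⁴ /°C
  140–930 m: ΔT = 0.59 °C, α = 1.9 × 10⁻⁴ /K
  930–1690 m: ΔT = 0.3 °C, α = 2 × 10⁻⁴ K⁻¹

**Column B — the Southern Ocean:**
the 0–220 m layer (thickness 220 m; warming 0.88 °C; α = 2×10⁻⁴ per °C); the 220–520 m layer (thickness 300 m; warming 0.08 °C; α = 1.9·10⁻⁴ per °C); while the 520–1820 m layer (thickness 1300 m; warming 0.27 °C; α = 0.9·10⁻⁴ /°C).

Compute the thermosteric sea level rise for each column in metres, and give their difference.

A: 0.147 m; B: 0.0749 m; difference 0.0724 m

A Layer 1: 2.4×10⁻⁴ × 140 × 0.39 = 0.013104 m
A Layer 2: 1.9×10⁻⁴ × 790 × 0.59 = 0.088559 m
A 930–1690 m: 2×10⁻⁴ × 760 × 0.3 = 0.04560 m
A total: 0.147263 m
B Layer 1: 220 × 2×10⁻⁴ × 0.88 = 0.03872 m
B 220–520 m: 0.08 × 300 × 1.9×10⁻⁴ = 0.00456 m
B Layer 3: 0.27 × 1300 × 0.9×10⁻⁴ = 0.03159 m
B total: 0.07487 m
Difference: 0.147263 − 0.07487 = 0.072393 m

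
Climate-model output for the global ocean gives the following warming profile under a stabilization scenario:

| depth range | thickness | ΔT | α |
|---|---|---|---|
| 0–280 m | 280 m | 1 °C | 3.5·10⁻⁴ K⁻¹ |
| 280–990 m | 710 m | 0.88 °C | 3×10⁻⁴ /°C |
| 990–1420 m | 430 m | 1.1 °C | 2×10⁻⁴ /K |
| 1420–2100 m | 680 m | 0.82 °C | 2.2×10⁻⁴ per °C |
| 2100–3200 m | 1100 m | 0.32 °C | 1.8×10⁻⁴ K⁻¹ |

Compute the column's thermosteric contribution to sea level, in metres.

Δh = 0.566 m

0–280 m: 280 × 1 × 3.5×10⁻⁴ = 0.09800 m
280–990 m: 710 × 3×10⁻⁴ × 0.88 = 0.18744 m
Layer 3: 430 × 2×10⁻⁴ × 1.1 = 0.09460 m
1420–2100 m: 2.2×10⁻⁴ × 0.82 × 680 = 0.122672 m
1.8×10⁻⁴ × 1100 × 0.32 = 0.06336 m
Δh = 0.09800 + 0.18744 + 0.09460 + 0.122672 + 0.06336 = 0.566072 m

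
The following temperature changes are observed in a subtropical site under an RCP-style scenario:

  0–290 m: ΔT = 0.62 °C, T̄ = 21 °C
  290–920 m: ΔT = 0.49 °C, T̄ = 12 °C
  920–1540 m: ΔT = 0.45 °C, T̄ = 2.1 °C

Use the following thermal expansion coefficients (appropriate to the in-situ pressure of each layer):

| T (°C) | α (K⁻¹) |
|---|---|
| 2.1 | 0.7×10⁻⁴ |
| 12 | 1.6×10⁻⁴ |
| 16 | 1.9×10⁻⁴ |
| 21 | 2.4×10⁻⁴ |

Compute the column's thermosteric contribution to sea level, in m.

0.11 m

Layer 1 at 21 °C → α = 2.4×10⁻⁴ K⁻¹
Layer 2 at 12 °C → α = 1.6×10⁻⁴ K⁻¹
Layer 3 at 2.1 °C → α = 0.7×10⁻⁴ K⁻¹
290 × 2.4×10⁻⁴ × 0.62 = 0.043152 m
Layer 2: 0.49 × 1.6×10⁻⁴ × 630 = 0.049392 m
Layer 3: 620 × 0.7×10⁻⁴ × 0.45 = 0.01953 m
Δh = 0.043152 + 0.049392 + 0.01953 = 0.112074 m ≈ 0.11 m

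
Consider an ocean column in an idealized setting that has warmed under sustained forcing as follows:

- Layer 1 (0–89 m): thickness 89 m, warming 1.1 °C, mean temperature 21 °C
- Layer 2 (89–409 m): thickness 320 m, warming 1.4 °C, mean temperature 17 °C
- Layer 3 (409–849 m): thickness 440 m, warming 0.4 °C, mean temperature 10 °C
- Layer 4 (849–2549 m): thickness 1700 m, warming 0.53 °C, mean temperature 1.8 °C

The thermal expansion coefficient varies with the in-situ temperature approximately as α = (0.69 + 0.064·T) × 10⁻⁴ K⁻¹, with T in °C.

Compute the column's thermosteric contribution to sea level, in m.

Layer 1: α = (0.69 + 0.064×21)×10⁻⁴ = 2.034×10⁻⁴ K⁻¹
Layer 2: α = (0.69 + 0.064×17)×10⁻⁴ = 1.778×10⁻⁴ K⁻¹
Layer 3: α = (0.69 + 0.064×10)×10⁻⁴ = 1.33×10⁻⁴ K⁻¹
Layer 4: α = (0.69 + 0.064×1.8)×10⁻⁴ = 0.8052×10⁻⁴ K⁻¹
0–89 m: 89 × 2.034×10⁻⁴ × 1.1 = 0.01991286 m
Layer 2: 1.778×10⁻⁴ × 1.4 × 320 = 0.0796544 m
409–849 m: 440 × 0.4 × 1.33×10⁻⁴ = 0.023408 m
0.8052×10⁻⁴ × 1700 × 0.53 = 0.07254852 m
Δh = 0.01991286 + 0.0796544 + 0.023408 + 0.07254852 = 0.19552378 m ≈ 0.196 m

0.196 m of thermosteric rise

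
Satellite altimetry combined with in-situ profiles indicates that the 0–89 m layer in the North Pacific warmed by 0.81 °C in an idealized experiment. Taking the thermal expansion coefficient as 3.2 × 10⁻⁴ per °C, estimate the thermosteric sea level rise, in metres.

0.023 m

Δh = αΔT·H = 3.2×10⁻⁴ × 0.81 × 89 = 0.0230688 m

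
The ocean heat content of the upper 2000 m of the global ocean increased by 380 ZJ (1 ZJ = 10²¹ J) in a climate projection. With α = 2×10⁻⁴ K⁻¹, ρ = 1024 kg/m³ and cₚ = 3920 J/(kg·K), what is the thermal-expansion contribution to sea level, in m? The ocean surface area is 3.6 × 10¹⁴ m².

about 0.0526 m

Per unit area: Q = 380×10²¹ / (3.6×10¹⁴) ≈ 1.056×10⁹ J/m²
Δh = αQ/(ρcₚ) = 2×10⁻⁴ × 1.056×10⁹ / (1024 × 3920) ≈ 0.052615 m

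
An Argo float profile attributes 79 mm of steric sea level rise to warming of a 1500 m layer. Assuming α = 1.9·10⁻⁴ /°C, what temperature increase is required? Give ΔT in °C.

0.277 °C

ΔT = Δh/(αH) = 0.079 / (1.9×10⁻⁴ × 1500) ≈ 0.2772 °C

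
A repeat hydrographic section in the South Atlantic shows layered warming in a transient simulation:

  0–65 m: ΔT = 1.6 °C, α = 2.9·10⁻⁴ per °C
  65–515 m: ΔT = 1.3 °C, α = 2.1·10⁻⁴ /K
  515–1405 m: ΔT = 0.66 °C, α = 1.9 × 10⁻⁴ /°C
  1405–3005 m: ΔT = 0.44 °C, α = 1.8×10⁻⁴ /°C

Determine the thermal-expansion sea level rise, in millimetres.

Layer 1: 65 × 2.9×10⁻⁴ × 1.6 = 0.03016 m
Layer 2: 450 × 1.3 × 2.1×10⁻⁴ = 0.12285 m
0.66 × 890 × 1.9×10⁻⁴ = 0.111606 m
1.8×10⁻⁴ × 1600 × 0.44 = 0.12672 m
Δh = 0.03016 + 0.12285 + 0.111606 + 0.12672 = 0.391336 m

390 mm of thermosteric rise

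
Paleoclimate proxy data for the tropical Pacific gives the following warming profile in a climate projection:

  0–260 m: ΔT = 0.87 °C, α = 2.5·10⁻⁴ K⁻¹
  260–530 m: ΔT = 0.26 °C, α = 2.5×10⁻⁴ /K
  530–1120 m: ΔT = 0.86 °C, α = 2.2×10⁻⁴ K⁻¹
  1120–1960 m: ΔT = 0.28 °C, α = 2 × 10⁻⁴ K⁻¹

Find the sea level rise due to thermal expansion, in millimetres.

Layer 1: 0.87 × 2.5×10⁻⁴ × 260 = 0.05655 m
260–530 m: 270 × 2.5×10⁻⁴ × 0.26 = 0.01755 m
2.2×10⁻⁴ × 590 × 0.86 = 0.111628 m
1120–1960 m: 840 × 0.28 × 2×10⁻⁴ = 0.04704 m
Δh = 0.05655 + 0.01755 + 0.111628 + 0.04704 = 0.232768 m

Δh = 233 mm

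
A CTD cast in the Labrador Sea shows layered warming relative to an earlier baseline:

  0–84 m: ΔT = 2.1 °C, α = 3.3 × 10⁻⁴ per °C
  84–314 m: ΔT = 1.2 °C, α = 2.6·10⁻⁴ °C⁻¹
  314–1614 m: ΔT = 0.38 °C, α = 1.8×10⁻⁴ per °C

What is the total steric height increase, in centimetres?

Δh = 21.9 cm

3.3×10⁻⁴ × 2.1 × 84 = 0.058212 m
Layer 2: 2.6×10⁻⁴ × 1.2 × 230 = 0.07176 m
Layer 3: 0.38 × 1.8×10⁻⁴ × 1300 = 0.08892 m
Δh = 0.058212 + 0.07176 + 0.08892 = 0.218892 m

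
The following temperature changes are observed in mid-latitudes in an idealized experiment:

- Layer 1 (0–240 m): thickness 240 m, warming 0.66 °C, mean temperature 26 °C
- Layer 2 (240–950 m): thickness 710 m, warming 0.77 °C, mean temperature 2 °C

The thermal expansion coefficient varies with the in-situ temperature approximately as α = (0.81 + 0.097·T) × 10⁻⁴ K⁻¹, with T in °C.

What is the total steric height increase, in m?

Δh = 0.108 m

Layer 1: α = (0.81 + 0.097×26)×10⁻⁴ = 3.332×10⁻⁴ K⁻¹
Layer 2: α = (0.81 + 0.097×2)×10⁻⁴ = 1.004×10⁻⁴ K⁻¹
0.66 × 3.332×10⁻⁴ × 240 = 0.05277888 m
0.77 × 710 × 1.004×10⁻⁴ = 0.05488868 m
Δh = 0.05277888 + 0.05488868 = 0.10766756 m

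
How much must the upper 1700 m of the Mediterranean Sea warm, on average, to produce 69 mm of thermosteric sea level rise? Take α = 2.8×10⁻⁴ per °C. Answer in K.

ΔT = Δh/(αH) = 0.069 / (2.8×10⁻⁴ × 1700) ≈ 0.1450 K

about 0.145 K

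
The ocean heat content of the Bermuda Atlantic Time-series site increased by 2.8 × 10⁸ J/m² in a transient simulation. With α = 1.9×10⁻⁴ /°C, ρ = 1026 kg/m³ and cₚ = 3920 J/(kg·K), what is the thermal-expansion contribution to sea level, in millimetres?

13.2 mm

Δh = αQ/(ρcₚ) = 1.9×10⁻⁴ × 2.8×10⁸ / (1026 × 3920) ≈ 0.013228 m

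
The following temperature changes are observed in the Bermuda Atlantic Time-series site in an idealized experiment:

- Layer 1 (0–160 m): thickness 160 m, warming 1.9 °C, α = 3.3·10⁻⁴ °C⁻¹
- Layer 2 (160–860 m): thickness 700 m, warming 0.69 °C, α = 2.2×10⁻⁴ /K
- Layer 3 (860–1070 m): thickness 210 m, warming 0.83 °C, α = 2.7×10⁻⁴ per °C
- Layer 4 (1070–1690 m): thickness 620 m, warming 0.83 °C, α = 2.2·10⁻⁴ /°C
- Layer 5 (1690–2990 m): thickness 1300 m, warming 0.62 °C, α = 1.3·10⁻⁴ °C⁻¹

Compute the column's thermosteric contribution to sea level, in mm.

Δh = 472 mm

3.3×10⁻⁴ × 160 × 1.9 = 0.10032 m
2.2×10⁻⁴ × 0.69 × 700 = 0.10626 m
2.7×10⁻⁴ × 210 × 0.83 = 0.047061 m
1070–1690 m: 620 × 0.83 × 2.2×10⁻⁴ = 0.113212 m
Layer 5: 0.62 × 1.3×10⁻⁴ × 1300 = 0.10478 m
Δh = 0.10032 + 0.10626 + 0.047061 + 0.113212 + 0.10478 = 0.471633 m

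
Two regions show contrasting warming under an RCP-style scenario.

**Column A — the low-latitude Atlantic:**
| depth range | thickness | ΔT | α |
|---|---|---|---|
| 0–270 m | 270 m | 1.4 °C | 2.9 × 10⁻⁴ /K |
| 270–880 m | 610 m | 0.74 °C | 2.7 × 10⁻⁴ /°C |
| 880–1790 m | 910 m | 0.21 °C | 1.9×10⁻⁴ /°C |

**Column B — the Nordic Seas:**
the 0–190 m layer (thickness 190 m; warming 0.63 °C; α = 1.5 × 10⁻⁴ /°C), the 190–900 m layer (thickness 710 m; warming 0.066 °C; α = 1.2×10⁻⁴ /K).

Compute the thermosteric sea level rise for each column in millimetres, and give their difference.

A 2.9×10⁻⁴ × 270 × 1.4 = 0.10962 m
A 270–880 m: 610 × 2.7×10⁻⁴ × 0.74 = 0.121878 m
A Layer 3: 0.21 × 1.9×10⁻⁴ × 910 = 0.036309 m
A total: 0.267807 m
B 0–190 m: 0.63 × 190 × 1.5×10⁻⁴ = 0.017955 m
B 190–900 m: 1.2×10⁻⁴ × 0.066 × 710 = 0.0056232 m
B total: 0.0235782 m
Difference: 0.267807 − 0.0235782 = 0.2442288 m

A: 268 mm; B: 23.6 mm; difference 244 mm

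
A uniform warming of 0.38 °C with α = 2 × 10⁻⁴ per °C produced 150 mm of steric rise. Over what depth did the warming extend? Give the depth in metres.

H = Δh/(αΔT) = 0.15 / (2×10⁻⁴ × 0.38) ≈ 1974 m

H ≈ 1970 m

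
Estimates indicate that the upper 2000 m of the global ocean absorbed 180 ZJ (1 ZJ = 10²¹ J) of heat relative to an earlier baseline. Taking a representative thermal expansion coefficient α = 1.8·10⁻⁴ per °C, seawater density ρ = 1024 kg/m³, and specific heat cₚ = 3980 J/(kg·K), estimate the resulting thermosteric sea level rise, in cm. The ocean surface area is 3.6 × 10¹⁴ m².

Per unit area: Q = 180×10²¹ / (3.6×10¹⁴) = 5×10⁸ J/m²
Δh = αQ/(ρcₚ) = 1.8×10⁻⁴ × 5×10⁸ / (1024 × 3980) ≈ 0.022083 m

Δh ≈ 2.21 cm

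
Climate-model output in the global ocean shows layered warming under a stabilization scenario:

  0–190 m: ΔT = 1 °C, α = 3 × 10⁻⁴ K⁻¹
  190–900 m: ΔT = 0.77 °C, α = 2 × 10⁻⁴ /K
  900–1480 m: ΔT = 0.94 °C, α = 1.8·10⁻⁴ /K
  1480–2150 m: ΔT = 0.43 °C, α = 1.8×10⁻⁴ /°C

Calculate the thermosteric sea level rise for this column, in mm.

3×10⁻⁴ × 190 × 1 = 0.05700 m
2×10⁻⁴ × 0.77 × 710 = 0.10934 m
900–1480 m: 580 × 1.8×10⁻⁴ × 0.94 = 0.098136 m
1480–2150 m: 670 × 0.43 × 1.8×10⁻⁴ = 0.051858 m
Δh = 0.05700 + 0.10934 + 0.098136 + 0.051858 = 0.316334 m

Δh ≈ 316 mm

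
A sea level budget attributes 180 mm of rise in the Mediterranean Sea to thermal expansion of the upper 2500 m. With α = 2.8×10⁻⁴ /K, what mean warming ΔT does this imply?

ΔT = Δh/(αH) = 0.18 / (2.8×10⁻⁴ × 2500) ≈ 0.2571 K

about 0.257 K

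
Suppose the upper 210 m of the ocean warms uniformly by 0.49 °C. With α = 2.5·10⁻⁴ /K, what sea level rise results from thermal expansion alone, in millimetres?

25.7 mm

Δh = αΔT·H = 2.5×10⁻⁴ × 0.49 × 210 = 0.025725 m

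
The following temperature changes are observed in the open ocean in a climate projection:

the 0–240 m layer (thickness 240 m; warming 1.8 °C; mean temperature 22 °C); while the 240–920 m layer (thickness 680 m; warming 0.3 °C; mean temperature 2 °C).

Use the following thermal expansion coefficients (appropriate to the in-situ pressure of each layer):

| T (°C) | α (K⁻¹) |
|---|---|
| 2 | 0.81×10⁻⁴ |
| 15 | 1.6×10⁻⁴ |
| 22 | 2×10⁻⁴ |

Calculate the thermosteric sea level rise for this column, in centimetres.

Layer 1 at 22 °C → α = 2×10⁻⁴ K⁻¹
Layer 2 at 2 °C → α = 0.81×10⁻⁴ K⁻¹
0–240 m: 1.8 × 240 × 2×10⁻⁴ = 0.08640 m
240–920 m: 680 × 0.81×10⁻⁴ × 0.3 = 0.016524 m
Δh = 0.08640 + 0.016524 = 0.102924 m

about 10 cm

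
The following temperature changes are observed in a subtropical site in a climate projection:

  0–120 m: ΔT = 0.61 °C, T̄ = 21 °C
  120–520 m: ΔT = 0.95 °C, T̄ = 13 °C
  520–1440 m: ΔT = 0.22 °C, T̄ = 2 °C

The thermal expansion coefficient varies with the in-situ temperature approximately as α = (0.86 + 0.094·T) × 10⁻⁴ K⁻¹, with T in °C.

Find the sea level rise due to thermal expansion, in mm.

Layer 1: α = (0.86 + 0.094×21)×10⁻⁴ = 2.834×10⁻⁴ K⁻¹
Layer 2: α = (0.86 + 0.094×13)×10⁻⁴ = 2.082×10⁻⁴ K⁻¹
Layer 3: α = (0.86 + 0.094×2)×10⁻⁴ = 1.048×10⁻⁴ K⁻¹
Layer 1: 0.61 × 2.834×10⁻⁴ × 120 = 0.02074488 m
0.95 × 2.082×10⁻⁴ × 400 = 0.079116 m
1.048×10⁻⁴ × 920 × 0.22 = 0.02121152 m
Δh = 0.02074488 + 0.079116 + 0.02121152 = 0.1210724 m

about 121 mm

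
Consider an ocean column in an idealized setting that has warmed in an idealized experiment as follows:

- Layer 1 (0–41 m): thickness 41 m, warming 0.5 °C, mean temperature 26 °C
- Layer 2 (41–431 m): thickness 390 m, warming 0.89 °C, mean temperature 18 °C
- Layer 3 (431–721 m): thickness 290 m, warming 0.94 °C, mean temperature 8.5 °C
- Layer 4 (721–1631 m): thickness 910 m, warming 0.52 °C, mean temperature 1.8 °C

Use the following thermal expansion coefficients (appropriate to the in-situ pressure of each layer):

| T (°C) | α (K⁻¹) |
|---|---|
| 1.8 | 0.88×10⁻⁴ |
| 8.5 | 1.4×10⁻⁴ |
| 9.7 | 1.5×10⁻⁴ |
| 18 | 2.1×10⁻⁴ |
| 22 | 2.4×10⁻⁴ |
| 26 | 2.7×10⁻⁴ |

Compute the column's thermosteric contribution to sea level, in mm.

about 160 mm

Layer 1 at 26 °C → α = 2.7×10⁻⁴ K⁻¹
Layer 2 at 18 °C → α = 2.1×10⁻⁴ K⁻¹
Layer 3 at 8.5 °C → α = 1.4×10⁻⁴ K⁻¹
Layer 4 at 1.8 °C → α = 0.88×10⁻⁴ K⁻¹
Layer 1: 0.5 × 2.7×10⁻⁴ × 41 = 0.005535 m
0.89 × 2.1×10⁻⁴ × 390 = 0.072891 m
431–721 m: 1.4×10⁻⁴ × 290 × 0.94 = 0.038164 m
0.88×10⁻⁴ × 0.52 × 910 = 0.0416416 m
Δh = 0.005535 + 0.072891 + 0.038164 + 0.0416416 = 0.1582316 m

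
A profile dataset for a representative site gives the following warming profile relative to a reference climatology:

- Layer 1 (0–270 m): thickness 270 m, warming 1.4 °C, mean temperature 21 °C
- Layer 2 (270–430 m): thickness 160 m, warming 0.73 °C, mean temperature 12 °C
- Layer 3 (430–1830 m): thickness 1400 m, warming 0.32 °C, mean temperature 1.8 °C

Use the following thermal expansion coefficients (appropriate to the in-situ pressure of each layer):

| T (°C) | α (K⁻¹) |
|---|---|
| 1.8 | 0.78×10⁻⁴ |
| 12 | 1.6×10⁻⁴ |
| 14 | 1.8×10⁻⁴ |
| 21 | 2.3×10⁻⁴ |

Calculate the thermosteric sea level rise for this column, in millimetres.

Layer 1 at 21 °C → α = 2.3×10⁻⁴ K⁻¹
Layer 2 at 12 °C → α = 1.6×10⁻⁴ K⁻¹
Layer 3 at 1.8 °C → α = 0.78×10⁻⁴ K⁻¹
Layer 1: 270 × 2.3×10⁻⁴ × 1.4 = 0.08694 m
Layer 2: 1.6×10⁻⁴ × 0.73 × 160 = 0.018688 m
1400 × 0.78×10⁻⁴ × 0.32 = 0.034944 m
Δh = 0.08694 + 0.018688 + 0.034944 = 0.140572 m ≈ 141 mm

Δh ≈ 141 mm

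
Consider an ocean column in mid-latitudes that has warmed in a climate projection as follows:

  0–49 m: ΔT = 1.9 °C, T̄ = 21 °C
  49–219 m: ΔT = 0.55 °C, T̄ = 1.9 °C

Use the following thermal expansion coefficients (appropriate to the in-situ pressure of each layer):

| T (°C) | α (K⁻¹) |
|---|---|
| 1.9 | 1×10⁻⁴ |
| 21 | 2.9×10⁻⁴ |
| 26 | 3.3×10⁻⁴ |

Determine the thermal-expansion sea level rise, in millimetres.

about 36.3 mm

Layer 1 at 21 °C → α = 2.9×10⁻⁴ K⁻¹
Layer 2 at 1.9 °C → α = 1×10⁻⁴ K⁻¹
Layer 1: 49 × 2.9×10⁻⁴ × 1.9 = 0.026999 m
Layer 2: 1×10⁻⁴ × 170 × 0.55 = 0.00935 m
Δh = 0.026999 + 0.00935 = 0.036349 m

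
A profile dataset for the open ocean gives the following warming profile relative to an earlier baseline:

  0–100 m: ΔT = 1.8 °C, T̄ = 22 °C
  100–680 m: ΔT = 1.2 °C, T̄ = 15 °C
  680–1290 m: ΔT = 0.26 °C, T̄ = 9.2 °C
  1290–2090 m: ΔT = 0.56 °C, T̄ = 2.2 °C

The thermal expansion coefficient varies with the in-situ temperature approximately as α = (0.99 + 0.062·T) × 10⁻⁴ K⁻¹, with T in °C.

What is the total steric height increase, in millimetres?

Δh ≈ 251 mm

Layer 1: α = (0.99 + 0.062×22)×10⁻⁴ = 2.354×10⁻⁴ K⁻¹
Layer 2: α = (0.99 + 0.062×15)×10⁻⁴ = 1.92×10⁻⁴ K⁻¹
Layer 3: α = (0.99 + 0.062×9.2)×10⁻⁴ = 1.5604×10⁻⁴ K⁻¹
Layer 4: α = (0.99 + 0.062×2.2)×10⁻⁴ = 1.1264×10⁻⁴ K⁻¹
Layer 1: 2.354×10⁻⁴ × 1.8 × 100 = 0.042372 m
580 × 1.92×10⁻⁴ × 1.2 = 0.133632 m
610 × 1.5604×10⁻⁴ × 0.26 = 0.024747944 m
Layer 4: 800 × 1.1264×10⁻⁴ × 0.56 = 0.05046272 m
Δh = 0.042372 + 0.133632 + 0.024747944 + 0.05046272 = 0.251214664 m ≈ 251 mm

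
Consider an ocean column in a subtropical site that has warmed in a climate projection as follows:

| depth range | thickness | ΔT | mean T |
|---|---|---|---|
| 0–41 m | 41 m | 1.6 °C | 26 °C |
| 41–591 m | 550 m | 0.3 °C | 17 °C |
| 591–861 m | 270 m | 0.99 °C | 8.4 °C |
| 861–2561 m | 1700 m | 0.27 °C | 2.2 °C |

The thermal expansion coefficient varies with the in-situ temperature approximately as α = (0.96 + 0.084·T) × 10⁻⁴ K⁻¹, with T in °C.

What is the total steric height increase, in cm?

Layer 1: α = (0.96 + 0.084×26)×10⁻⁴ = 3.144×10⁻⁴ K⁻¹
Layer 2: α = (0.96 + 0.084×17)×10⁻⁴ = 2.388×10⁻⁴ K⁻¹
Layer 3: α = (0.96 + 0.084×8.4)×10⁻⁴ = 1.6656×10⁻⁴ K⁻¹
Layer 4: α = (0.96 + 0.084×2.2)×10⁻⁴ = 1.1448×10⁻⁴ K⁻¹
Layer 1: 1.6 × 41 × 3.144×10⁻⁴ = 0.02062464 m
2.388×10⁻⁴ × 0.3 × 550 = 0.039402 m
270 × 0.99 × 1.6656×10⁻⁴ = 0.044521488 m
1700 × 0.27 × 1.1448×10⁻⁴ = 0.05254632 m
Δh = 0.02062464 + 0.039402 + 0.044521488 + 0.05254632 = 0.157094448 m

Δh = 15.7 cm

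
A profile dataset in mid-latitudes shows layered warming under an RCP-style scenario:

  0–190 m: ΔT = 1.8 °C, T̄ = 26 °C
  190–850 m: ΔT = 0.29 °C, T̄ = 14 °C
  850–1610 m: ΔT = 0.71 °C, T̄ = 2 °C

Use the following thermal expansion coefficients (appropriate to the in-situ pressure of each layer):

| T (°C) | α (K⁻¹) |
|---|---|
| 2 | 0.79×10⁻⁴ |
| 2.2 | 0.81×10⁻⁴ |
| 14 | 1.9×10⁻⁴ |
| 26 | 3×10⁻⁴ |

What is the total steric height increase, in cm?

18.2 cm

Layer 1 at 26 °C → α = 3×10⁻⁴ K⁻¹
Layer 2 at 14 °C → α = 1.9×10⁻⁴ K⁻¹
Layer 3 at 2 °C → α = 0.79×10⁻⁴ K⁻¹
0–190 m: 190 × 3×10⁻⁴ × 1.8 = 0.10260 m
0.29 × 660 × 1.9×10⁻⁴ = 0.036366 m
0.71 × 0.79×10⁻⁴ × 760 = 0.0426284 m
Δh = 0.10260 + 0.036366 + 0.0426284 = 0.1815944 m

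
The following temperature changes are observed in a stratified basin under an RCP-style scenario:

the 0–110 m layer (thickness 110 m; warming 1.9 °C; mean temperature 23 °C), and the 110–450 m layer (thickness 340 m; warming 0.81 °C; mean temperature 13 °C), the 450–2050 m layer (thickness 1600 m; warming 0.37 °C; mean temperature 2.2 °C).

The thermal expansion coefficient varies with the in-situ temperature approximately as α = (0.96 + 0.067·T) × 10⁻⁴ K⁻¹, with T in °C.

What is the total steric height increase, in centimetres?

Δh ≈ 17 cm

Layer 1: α = (0.96 + 0.067×23)×10⁻⁴ = 2.501×10⁻⁴ K⁻¹
Layer 2: α = (0.96 + 0.067×13)×10⁻⁴ = 1.831×10⁻⁴ K⁻¹
Layer 3: α = (0.96 + 0.067×2.2)×10⁻⁴ = 1.1074×10⁻⁴ K⁻¹
Layer 1: 110 × 2.501×10⁻⁴ × 1.9 = 0.0522709 m
110–450 m: 340 × 1.831×10⁻⁴ × 0.81 = 0.05042574 m
450–2050 m: 0.37 × 1.1074×10⁻⁴ × 1600 = 0.06555808 m
Δh = 0.0522709 + 0.05042574 + 0.06555808 = 0.16825472 m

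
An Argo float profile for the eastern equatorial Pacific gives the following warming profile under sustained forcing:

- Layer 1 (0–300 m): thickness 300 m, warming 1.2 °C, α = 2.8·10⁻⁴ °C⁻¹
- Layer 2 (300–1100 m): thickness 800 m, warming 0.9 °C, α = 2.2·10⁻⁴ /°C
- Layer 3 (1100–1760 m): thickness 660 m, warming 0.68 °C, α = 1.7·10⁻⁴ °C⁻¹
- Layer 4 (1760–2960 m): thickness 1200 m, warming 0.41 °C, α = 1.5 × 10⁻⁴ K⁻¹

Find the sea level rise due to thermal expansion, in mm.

Layer 1: 2.8×10⁻⁴ × 300 × 1.2 = 0.10080 m
2.2×10⁻⁴ × 800 × 0.9 = 0.15840 m
1100–1760 m: 660 × 1.7×10⁻⁴ × 0.68 = 0.076296 m
1760–2960 m: 1.5×10⁻⁴ × 0.41 × 1200 = 0.07380 m
Δh = 0.10080 + 0.15840 + 0.076296 + 0.07380 = 0.409296 m

Δh = 409 mm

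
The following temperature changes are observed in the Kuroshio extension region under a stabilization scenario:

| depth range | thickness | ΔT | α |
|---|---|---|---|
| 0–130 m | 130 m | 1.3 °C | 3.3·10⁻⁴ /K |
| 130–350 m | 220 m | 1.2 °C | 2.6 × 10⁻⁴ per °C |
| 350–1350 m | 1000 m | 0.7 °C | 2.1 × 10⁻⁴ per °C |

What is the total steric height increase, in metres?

Δh ≈ 0.271 m

Layer 1: 1.3 × 3.3×10⁻⁴ × 130 = 0.05577 m
2.6×10⁻⁴ × 1.2 × 220 = 0.06864 m
2.1×10⁻⁴ × 1000 × 0.7 = 0.14700 m
Δh = 0.05577 + 0.06864 + 0.14700 = 0.27141 m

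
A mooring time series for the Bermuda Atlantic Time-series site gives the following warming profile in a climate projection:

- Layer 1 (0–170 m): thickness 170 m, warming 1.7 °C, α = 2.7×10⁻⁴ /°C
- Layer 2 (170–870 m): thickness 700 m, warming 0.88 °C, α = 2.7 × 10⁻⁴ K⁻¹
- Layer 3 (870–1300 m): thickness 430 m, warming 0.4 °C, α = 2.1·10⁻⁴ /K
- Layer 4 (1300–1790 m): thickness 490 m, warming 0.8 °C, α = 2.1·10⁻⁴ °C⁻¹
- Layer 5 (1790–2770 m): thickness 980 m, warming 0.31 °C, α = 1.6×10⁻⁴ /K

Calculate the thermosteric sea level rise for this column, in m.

1.7 × 2.7×10⁻⁴ × 170 = 0.07803 m
Layer 2: 700 × 2.7×10⁻⁴ × 0.88 = 0.16632 m
0.4 × 430 × 2.1×10⁻⁴ = 0.03612 m
Layer 4: 490 × 2.1×10⁻⁴ × 0.8 = 0.08232 m
Layer 5: 1.6×10⁻⁴ × 980 × 0.31 = 0.048608 m
Δh = 0.07803 + 0.16632 + 0.03612 + 0.08232 + 0.048608 = 0.411398 m

0.411 m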